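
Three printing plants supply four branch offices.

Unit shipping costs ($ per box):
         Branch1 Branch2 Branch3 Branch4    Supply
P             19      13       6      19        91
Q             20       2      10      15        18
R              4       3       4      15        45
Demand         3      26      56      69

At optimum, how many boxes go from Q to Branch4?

Optimal shipments:
  P to Branch3: 56 × $6 = $336
  P to Branch4: 35 × $19 = $665
  Q to Branch2: 18 × $2 = $36
  R to Branch1: 3 × $4 = $12
  R to Branch2: 8 × $3 = $24
  R to Branch4: 34 × $15 = $510
Total cost = $1583.
The route Q→Branch4 is not used.

0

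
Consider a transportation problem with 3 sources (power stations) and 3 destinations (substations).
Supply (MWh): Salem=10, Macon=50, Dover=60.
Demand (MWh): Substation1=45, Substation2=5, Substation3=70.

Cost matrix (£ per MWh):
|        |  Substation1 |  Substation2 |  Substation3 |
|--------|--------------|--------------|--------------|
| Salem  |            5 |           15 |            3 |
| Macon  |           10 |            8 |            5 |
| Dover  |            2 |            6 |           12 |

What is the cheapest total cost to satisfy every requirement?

One minimum-cost allocation:
  Salem→Substation3: 10 × £3 = £30
  Macon→Substation3: 50 × £5 = £250
  Dover→Substation1: 45 × £2 = £90
  Dover→Substation2: 5 × £6 = £30
  Dover→Substation3: 10 × £12 = £120
Total = 30 + 250 + 90 + 30 + 120 = £520.

520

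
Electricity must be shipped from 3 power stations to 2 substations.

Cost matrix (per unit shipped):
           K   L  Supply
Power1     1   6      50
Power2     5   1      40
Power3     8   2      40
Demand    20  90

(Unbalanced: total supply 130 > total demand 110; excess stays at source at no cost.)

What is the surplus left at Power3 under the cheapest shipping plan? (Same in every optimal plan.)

Minimum-cost shipments:
  Power1–K: 20 × 1 = 20
  Power1–L: 10 × 6 = 60
  Power2–L: 40 × 1 = 40
  Power3–L: 40 × 2 = 80
Total cost = 200.
Power3 ships 40 of its 40, leaving 0.

0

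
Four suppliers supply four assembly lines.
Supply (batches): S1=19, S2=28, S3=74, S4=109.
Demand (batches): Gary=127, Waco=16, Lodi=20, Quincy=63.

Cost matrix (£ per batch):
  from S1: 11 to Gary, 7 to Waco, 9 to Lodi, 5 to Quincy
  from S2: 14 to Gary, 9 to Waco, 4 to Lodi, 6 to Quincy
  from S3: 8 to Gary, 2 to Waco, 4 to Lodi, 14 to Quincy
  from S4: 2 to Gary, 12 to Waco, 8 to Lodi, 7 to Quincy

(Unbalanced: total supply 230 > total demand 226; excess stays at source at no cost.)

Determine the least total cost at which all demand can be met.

Optimal allocation:
  S1->Quincy: 19 batches
  S2->Quincy: 28 batches
  S3->Gary: 34 batches
  S3->Waco: 16 batches
  S3->Lodi: 20 batches
  S4->Gary: 93 batches
  S4->Quincy: 16 batches
Total cost = £945.

945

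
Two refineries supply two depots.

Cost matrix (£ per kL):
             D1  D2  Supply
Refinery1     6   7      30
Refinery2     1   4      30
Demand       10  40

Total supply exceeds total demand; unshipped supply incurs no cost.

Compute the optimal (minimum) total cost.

An optimal shipping plan:
  Refinery1–D2: 20 × £7 = £140
  Refinery2–D1: 10 × £1 = £10
  Refinery2–D2: 20 × £4 = £80
Total = 140 + 10 + 80 = £230.
(Supply check: Refinery1 ships 20; Refinery2 ships 30.)

230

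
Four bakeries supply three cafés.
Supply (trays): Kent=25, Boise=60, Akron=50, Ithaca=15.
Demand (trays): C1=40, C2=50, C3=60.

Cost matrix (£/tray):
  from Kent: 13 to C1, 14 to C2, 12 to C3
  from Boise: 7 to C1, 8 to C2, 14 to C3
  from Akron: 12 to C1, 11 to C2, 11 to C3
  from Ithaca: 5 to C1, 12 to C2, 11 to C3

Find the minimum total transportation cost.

A cheapest plan:
  Kent to C3: 25 × £12 = £300
  Boise to C1: 25 × £7 = £175
  Boise to C2: 35 × £8 = £280
  Akron to C2: 15 × £11 = £165
  Akron to C3: 35 × £11 = £385
  Ithaca to C1: 15 × £5 = £75
Total = 300 + 175 + 280 + 165 + 385 + 75 = £1380.

1380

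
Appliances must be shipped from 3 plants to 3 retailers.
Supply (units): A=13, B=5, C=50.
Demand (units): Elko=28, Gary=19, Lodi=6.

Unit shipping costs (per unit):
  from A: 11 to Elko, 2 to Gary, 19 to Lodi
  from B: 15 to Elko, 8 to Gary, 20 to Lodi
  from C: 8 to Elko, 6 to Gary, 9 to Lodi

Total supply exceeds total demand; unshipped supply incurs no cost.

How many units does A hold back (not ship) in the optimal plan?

0

An optimal plan:
  A→Gary: 13 units
  C→Elko: 28 units
  C→Gary: 6 units
  C→Lodi: 6 units
Total cost = 340.
A ships 13 of its 13, leaving 0.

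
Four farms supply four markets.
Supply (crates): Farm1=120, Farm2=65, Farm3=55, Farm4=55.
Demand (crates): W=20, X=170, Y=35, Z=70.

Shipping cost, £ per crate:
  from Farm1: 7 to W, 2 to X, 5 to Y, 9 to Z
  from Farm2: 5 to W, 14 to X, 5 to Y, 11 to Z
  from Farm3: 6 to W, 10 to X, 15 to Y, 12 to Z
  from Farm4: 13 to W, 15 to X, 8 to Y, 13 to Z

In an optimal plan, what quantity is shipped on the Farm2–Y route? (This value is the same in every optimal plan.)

35

The minimum-cost plan:
  Farm1->X: 120 × £2 = £240
  Farm2->W: 15 × £5 = £75
  Farm2->Y: 35 × £5 = £175
  Farm2->Z: 15 × £11 = £165
  Farm3->W: 5 × £6 = £30
  Farm3->X: 50 × £10 = £500
  Farm4->Z: 55 × £13 = £715
Total cost = £1900.
So Farm2→Y carries 35 crates.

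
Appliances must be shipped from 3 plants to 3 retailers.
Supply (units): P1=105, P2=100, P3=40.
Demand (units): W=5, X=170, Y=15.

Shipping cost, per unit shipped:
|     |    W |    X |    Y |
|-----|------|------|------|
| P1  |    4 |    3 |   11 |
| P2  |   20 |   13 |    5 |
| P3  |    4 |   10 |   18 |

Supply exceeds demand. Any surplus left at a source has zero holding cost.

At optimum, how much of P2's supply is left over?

Minimum-cost shipments:
  P1→X: 105 × 3 = 315
  P2→X: 30 × 13 = 390
  P2→Y: 15 × 5 = 75
  P3→W: 5 × 4 = 20
  P3→X: 35 × 10 = 350
Total cost = 1150.
P2 ships 45 of its 100, leaving 55.

55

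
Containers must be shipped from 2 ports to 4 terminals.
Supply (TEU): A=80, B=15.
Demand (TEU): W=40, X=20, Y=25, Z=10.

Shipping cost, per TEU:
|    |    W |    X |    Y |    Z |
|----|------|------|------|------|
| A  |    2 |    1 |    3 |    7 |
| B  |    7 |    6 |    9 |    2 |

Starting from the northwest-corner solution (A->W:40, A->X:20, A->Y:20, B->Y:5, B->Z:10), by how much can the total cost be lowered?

5

Current plan cost = 40·2 + 20·1 + 20·3 + 5·9 + 10·2 = 225.
Optimal plan:
  A to W: 35 × 2 = 70
  A to X: 20 × 1 = 20
  A to Y: 25 × 3 = 75
  B to W: 5 × 7 = 35
  B to Z: 10 × 2 = 20
Optimal cost = 220.
Saving = 225 − 220 = 5.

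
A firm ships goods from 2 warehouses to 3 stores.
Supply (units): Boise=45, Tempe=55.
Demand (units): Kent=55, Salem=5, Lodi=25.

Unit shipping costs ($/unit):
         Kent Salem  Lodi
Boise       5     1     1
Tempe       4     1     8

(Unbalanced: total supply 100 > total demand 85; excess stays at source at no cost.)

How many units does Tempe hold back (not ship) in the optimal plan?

0

An optimal plan:
  Boise->Salem: 5 × $1 = $5
  Boise->Lodi: 25 × $1 = $25
  Tempe->Kent: 55 × $4 = $220
Total cost = $250.
Tempe ships 55 of its 55, leaving 0.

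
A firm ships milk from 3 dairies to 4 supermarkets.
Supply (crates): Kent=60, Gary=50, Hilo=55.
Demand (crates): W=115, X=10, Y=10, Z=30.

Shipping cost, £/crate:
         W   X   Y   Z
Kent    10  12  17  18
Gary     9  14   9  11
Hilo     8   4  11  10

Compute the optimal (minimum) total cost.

1510

A cheapest plan:
  Kent->W: 60 crates
  Gary->W: 10 crates
  Gary->Y: 10 crates
  Gary->Z: 30 crates
  Hilo->W: 45 crates
  Hilo->X: 10 crates
Total cost = £1510.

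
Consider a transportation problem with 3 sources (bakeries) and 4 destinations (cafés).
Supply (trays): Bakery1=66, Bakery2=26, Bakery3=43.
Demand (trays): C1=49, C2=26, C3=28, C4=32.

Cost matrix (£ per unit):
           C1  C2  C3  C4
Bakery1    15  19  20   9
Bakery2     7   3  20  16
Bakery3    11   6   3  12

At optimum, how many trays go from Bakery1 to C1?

Solving gives:
  Bakery1–C1: 34 × £15 = £510
  Bakery1–C4: 32 × £9 = £288
  Bakery2–C1: 15 × £7 = £105
  Bakery2–C2: 11 × £3 = £33
  Bakery3–C2: 15 × £6 = £90
  Bakery3–C3: 28 × £3 = £84
Total cost = £1110.
So Bakery1→C1 carries 34 trays.

34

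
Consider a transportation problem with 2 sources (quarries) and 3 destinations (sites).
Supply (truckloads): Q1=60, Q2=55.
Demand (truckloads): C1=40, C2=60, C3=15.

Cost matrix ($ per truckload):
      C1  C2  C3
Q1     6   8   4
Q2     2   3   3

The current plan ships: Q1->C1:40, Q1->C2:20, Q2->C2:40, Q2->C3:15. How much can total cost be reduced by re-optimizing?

Current plan cost = 40·6 + 20·8 + 40·3 + 15·3 = $565.
Optimal plan:
  Q1->C1: 40 × $6 = $240
  Q1->C2: 5 × $8 = $40
  Q1->C3: 15 × $4 = $60
  Q2->C2: 55 × $3 = $165
Optimal cost = $505.
Saving = 565 − 505 = $60.

60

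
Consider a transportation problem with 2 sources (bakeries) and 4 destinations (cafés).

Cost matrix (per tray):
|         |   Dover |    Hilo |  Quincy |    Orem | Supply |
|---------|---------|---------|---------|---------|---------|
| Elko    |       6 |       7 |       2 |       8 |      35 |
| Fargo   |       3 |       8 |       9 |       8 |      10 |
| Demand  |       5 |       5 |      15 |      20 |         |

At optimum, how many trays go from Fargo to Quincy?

0

The minimum-cost plan:
  Elko->Hilo: 5 × 7 = 35
  Elko->Quincy: 15 × 2 = 30
  Elko->Orem: 15 × 8 = 120
  Fargo->Dover: 5 × 3 = 15
  Fargo->Orem: 5 × 8 = 40
Total cost = 240.
The route Fargo→Quincy is not used.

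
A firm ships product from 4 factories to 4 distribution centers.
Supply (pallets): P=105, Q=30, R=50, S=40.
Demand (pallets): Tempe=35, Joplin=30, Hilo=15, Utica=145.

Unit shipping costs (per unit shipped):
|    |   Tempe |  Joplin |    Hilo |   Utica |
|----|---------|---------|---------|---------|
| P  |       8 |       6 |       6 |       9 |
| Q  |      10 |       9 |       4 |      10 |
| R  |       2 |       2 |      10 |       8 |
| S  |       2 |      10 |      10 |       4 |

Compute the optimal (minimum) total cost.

1370

An optimal shipping plan:
  P->Joplin: 15 pallets
  P->Utica: 90 pallets
  Q->Hilo: 15 pallets
  Q->Utica: 15 pallets
  R->Tempe: 35 pallets
  R->Joplin: 15 pallets
  S->Utica: 40 pallets
Total cost = 1370.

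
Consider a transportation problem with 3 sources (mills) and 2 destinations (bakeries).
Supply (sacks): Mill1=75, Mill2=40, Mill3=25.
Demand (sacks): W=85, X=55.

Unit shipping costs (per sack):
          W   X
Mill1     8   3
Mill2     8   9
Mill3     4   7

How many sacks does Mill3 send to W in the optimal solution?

Solving gives:
  Mill1 to W: 20 × 8 = 160
  Mill1 to X: 55 × 3 = 165
  Mill2 to W: 40 × 8 = 320
  Mill3 to W: 25 × 4 = 100
Total cost = 745.
So Mill3→W carries 25 sacks.

25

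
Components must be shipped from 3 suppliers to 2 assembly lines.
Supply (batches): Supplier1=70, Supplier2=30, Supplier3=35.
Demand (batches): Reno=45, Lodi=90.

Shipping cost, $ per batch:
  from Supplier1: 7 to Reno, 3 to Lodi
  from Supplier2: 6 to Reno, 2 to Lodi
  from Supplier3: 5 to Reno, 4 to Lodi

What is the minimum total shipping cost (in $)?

485

A cheapest plan:
  Supplier1->Reno: 10 × $7 = $70
  Supplier1->Lodi: 60 × $3 = $180
  Supplier2->Lodi: 30 × $2 = $60
  Supplier3->Reno: 35 × $5 = $175
Total = 70 + 180 + 60 + 175 = $485.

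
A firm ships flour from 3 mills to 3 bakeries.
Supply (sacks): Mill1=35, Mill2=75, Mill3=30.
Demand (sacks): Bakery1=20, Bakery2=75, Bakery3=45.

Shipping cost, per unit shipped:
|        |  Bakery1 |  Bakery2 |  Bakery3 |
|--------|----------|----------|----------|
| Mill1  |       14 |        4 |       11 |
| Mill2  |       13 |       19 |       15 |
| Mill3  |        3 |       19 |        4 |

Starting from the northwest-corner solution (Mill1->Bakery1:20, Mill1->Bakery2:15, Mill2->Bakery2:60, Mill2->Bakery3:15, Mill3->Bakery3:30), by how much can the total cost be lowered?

Current plan cost = 20·14 + 15·4 + 60·19 + 15·15 + 30·4 = 1825.
Optimal plan:
  Mill1–Bakery2: 35 × 4 = 140
  Mill2–Bakery1: 20 × 13 = 260
  Mill2–Bakery2: 40 × 19 = 760
  Mill2–Bakery3: 15 × 15 = 225
  Mill3–Bakery3: 30 × 4 = 120
Optimal cost = 1505.
Saving = 1825 − 1505 = 320.

320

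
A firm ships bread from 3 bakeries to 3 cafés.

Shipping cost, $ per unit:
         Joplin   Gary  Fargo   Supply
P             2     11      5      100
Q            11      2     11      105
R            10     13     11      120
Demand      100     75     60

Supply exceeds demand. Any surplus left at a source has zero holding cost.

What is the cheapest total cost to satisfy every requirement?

1010

An optimal shipping plan:
  P->Joplin: 100 × $2 = $200
  Q->Gary: 75 × $2 = $150
  Q->Fargo: 30 × $11 = $330
  R->Fargo: 30 × $11 = $330
Total = 200 + 150 + 330 + 330 = $1010.
(Supply check: P ships 100; Q ships 105; R ships 30.)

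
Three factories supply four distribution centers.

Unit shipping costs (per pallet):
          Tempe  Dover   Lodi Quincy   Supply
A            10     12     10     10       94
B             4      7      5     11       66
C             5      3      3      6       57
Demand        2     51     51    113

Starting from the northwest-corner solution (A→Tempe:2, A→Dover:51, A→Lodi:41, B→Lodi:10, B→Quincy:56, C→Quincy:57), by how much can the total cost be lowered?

Current plan cost = 2·10 + 51·12 + 41·10 + 10·5 + 56·11 + 57·6 = 2050.
Optimal plan:
  A–Quincy: 94 × 10 = 940
  B–Tempe: 2 × 4 = 8
  B–Dover: 13 × 7 = 91
  B–Lodi: 51 × 5 = 255
  C–Dover: 38 × 3 = 114
  C–Quincy: 19 × 6 = 114
Optimal cost = 1522.
Saving = 2050 − 1522 = 528.

528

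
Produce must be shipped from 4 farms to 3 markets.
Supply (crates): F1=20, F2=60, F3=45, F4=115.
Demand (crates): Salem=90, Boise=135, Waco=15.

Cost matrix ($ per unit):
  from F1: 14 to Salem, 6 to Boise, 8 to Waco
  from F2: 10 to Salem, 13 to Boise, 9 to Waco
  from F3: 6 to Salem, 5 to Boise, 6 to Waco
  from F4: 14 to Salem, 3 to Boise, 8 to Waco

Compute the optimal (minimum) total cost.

One minimum-cost allocation:
  F1->Boise: 20 × $6 = $120
  F2->Salem: 45 × $10 = $450
  F2->Waco: 15 × $9 = $135
  F3->Salem: 45 × $6 = $270
  F4->Boise: 115 × $3 = $345
Total = 120 + 450 + 135 + 270 + 345 = $1320.

1320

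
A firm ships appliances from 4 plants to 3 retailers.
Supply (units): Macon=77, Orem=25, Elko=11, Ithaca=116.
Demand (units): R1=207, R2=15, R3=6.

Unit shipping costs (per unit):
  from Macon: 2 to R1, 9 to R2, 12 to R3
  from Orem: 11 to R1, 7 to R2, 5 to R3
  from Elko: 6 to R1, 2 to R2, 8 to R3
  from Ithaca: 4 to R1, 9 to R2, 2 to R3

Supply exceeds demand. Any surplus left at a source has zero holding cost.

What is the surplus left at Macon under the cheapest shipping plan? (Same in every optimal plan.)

0

An optimal plan:
  Macon→R1: 77 × 2 = 154
  Orem→R1: 3 × 11 = 33
  Orem→R2: 15 × 7 = 105
  Orem→R3: 6 × 5 = 30
  Elko→R1: 11 × 6 = 66
  Ithaca→R1: 116 × 4 = 464
Total cost = 852.
Macon ships 77 of its 77, leaving 0.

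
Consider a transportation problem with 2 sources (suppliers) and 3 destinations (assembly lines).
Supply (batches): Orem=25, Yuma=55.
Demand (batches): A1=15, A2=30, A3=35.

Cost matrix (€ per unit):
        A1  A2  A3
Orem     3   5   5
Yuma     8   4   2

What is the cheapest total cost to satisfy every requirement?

245

Optimal allocation:
  Orem->A1: 15 × €3 = €45
  Orem->A2: 10 × €5 = €50
  Yuma->A2: 20 × €4 = €80
  Yuma->A3: 35 × €2 = €70
Total = 45 + 50 + 80 + 70 = €245.
(Supply check: Orem ships 25; Yuma ships 55.)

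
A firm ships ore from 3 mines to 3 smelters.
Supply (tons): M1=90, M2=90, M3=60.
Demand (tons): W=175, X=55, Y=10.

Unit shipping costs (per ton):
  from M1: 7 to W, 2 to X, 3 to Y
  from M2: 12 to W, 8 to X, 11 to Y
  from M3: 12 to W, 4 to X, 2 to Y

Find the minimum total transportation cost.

1905

One minimum-cost allocation:
  M1->W: 85 × 7 = 595
  M1->X: 5 × 2 = 10
  M2->W: 90 × 12 = 1080
  M3->X: 50 × 4 = 200
  M3->Y: 10 × 2 = 20
Total = 595 + 10 + 1080 + 200 + 20 = 1905.
(Supply check: M1 ships 90; M2 ships 90; M3 ships 60.)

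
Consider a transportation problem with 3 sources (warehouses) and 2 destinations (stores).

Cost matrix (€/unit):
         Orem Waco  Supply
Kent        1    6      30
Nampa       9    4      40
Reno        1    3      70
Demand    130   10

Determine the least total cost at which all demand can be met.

410

Optimal allocation:
  Kent→Orem: 30 × €1 = €30
  Nampa→Orem: 30 × €9 = €270
  Nampa→Waco: 10 × €4 = €40
  Reno→Orem: 70 × €1 = €70
Total = 30 + 270 + 40 + 70 = €410.
(Supply check: Kent ships 30; Nampa ships 40; Reno ships 70.)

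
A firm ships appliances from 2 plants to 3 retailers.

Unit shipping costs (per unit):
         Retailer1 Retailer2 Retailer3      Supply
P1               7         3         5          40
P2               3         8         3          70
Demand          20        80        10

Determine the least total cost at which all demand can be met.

An optimal shipping plan:
  P1 to Retailer2: 40 × 3 = 120
  P2 to Retailer1: 20 × 3 = 60
  P2 to Retailer2: 40 × 8 = 320
  P2 to Retailer3: 10 × 3 = 30
Total = 120 + 60 + 320 + 30 = 530.

530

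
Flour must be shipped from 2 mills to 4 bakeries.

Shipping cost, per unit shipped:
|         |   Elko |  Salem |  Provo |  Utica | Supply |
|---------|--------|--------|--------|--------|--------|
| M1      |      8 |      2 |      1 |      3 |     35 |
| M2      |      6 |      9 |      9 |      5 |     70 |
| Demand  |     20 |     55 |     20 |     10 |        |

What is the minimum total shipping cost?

580

One minimum-cost allocation:
  M1–Salem: 15 × 2 = 30
  M1–Provo: 20 × 1 = 20
  M2–Elko: 20 × 6 = 120
  M2–Salem: 40 × 9 = 360
  M2–Utica: 10 × 5 = 50
Total = 30 + 20 + 120 + 360 + 50 = 580.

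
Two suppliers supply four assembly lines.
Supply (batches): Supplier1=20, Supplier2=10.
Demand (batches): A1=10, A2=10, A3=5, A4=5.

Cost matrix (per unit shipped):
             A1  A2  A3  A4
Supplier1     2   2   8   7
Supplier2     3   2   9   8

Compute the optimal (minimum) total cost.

One minimum-cost allocation:
  Supplier1->A1: 10 × 2 = 20
  Supplier1->A3: 5 × 8 = 40
  Supplier1->A4: 5 × 7 = 35
  Supplier2->A2: 10 × 2 = 20
Total = 20 + 40 + 35 + 20 = 115.

115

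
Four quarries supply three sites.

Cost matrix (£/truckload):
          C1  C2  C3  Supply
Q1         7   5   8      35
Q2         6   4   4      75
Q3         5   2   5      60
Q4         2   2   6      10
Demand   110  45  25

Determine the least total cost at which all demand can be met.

830

A cheapest plan:
  Q1→C1: 35 × £7 = £245
  Q2→C1: 50 × £6 = £300
  Q2→C3: 25 × £4 = £100
  Q3→C1: 15 × £5 = £75
  Q3→C2: 45 × £2 = £90
  Q4→C1: 10 × £2 = £20
Total = 245 + 300 + 100 + 75 + 90 + 20 = £830.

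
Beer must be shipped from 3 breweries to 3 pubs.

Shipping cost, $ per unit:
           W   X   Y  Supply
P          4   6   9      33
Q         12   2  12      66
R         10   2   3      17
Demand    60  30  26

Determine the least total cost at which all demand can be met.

An optimal shipping plan:
  P->W: 33 × $4 = $132
  Q->W: 27 × $12 = $324
  Q->X: 30 × $2 = $60
  Q->Y: 9 × $12 = $108
  R->Y: 17 × $3 = $51
Total = 132 + 324 + 60 + 108 + 51 = $675.
(Supply check: P ships 33; Q ships 66; R ships 17.)

675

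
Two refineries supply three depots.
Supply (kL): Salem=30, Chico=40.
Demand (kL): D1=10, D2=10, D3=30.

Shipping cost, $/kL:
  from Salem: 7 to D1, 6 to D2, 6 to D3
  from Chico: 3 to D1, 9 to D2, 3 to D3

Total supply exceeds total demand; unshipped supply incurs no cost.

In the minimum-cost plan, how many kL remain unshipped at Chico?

0

Minimum-cost shipments:
  Salem to D2: 10 × $6 = $60
  Chico to D1: 10 × $3 = $30
  Chico to D3: 30 × $3 = $90
Total cost = $180.
Chico ships 40 of its 40, leaving 0.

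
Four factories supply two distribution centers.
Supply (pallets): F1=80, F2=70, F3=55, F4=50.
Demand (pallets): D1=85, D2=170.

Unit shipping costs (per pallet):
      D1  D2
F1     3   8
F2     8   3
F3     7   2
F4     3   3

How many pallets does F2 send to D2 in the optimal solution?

70

Solving gives:
  F1–D1: 80 pallets
  F2–D2: 70 pallets
  F3–D2: 55 pallets
  F4–D1: 5 pallets
  F4–D2: 45 pallets
Total cost = 710.
So F2→D2 carries 70 pallets.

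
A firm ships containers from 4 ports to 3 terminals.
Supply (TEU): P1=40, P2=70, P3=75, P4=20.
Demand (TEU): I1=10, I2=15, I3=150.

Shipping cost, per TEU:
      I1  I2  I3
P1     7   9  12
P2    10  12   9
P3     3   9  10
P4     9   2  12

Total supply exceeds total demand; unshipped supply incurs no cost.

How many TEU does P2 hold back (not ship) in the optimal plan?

0

An optimal plan:
  P1 to I3: 15 × 12 = 180
  P2 to I3: 70 × 9 = 630
  P3 to I1: 10 × 3 = 30
  P3 to I3: 65 × 10 = 650
  P4 to I2: 15 × 2 = 30
Total cost = 1520.
P2 ships 70 of its 70, leaving 0.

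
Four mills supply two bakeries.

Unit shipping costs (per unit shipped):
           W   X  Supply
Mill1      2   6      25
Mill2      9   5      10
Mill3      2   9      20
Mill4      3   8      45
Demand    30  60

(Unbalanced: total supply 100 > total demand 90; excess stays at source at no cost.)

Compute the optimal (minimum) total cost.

470

A cheapest plan:
  Mill1->X: 25 × 6 = 150
  Mill2->X: 10 × 5 = 50
  Mill3->W: 20 × 2 = 40
  Mill4->W: 10 × 3 = 30
  Mill4->X: 25 × 8 = 200
Total = 150 + 50 + 40 + 30 + 200 = 470.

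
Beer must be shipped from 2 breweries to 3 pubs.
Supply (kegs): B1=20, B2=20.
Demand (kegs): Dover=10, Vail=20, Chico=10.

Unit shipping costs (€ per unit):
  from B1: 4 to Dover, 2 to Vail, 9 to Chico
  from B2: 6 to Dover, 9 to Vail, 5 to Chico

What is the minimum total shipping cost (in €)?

One minimum-cost allocation:
  B1 to Vail: 20 × €2 = €40
  B2 to Dover: 10 × €6 = €60
  B2 to Chico: 10 × €5 = €50
Total = 40 + 60 + 50 = €150.

150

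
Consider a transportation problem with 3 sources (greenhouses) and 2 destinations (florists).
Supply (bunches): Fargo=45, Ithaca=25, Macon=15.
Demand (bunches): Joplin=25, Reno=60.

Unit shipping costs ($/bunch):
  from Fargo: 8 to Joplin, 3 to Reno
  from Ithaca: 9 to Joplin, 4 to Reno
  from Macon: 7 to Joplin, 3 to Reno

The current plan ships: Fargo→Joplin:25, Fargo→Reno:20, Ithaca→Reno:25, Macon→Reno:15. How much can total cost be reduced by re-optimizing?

Current plan cost = 25·8 + 20·3 + 25·4 + 15·3 = $405.
Optimal plan:
  Fargo→Joplin: 10 × $8 = $80
  Fargo→Reno: 35 × $3 = $105
  Ithaca→Reno: 25 × $4 = $100
  Macon→Joplin: 15 × $7 = $105
Optimal cost = $390.
Saving = 405 − 390 = $15.

15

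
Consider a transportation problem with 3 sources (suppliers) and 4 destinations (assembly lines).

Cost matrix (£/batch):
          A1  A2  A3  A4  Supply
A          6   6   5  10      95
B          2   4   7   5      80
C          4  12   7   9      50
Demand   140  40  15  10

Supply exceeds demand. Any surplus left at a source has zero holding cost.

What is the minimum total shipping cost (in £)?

825

One minimum-cost allocation:
  A->A1: 20 batches
  A->A2: 40 batches
  A->A3: 15 batches
  B->A1: 70 batches
  B->A4: 10 batches
  C->A1: 50 batches
Total cost = £825.
(Supply check: A ships 75; B ships 80; C ships 50.)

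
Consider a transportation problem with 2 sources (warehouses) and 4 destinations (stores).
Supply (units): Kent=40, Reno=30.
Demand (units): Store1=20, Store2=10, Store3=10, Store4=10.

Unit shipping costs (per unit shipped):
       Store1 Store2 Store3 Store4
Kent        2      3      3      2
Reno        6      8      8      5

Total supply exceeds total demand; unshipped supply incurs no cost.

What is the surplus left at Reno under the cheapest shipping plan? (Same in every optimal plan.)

20

An optimal plan:
  Kent to Store1: 20 units
  Kent to Store2: 10 units
  Kent to Store3: 10 units
  Reno to Store4: 10 units
Total cost = 150.
Reno ships 10 of its 30, leaving 20.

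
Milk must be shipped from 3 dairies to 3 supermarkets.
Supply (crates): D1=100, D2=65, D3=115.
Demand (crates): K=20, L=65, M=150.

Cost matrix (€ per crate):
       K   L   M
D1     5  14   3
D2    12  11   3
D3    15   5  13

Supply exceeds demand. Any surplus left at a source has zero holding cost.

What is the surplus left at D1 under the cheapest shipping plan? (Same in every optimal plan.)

0

An optimal plan:
  D1 to K: 15 × €5 = €75
  D1 to M: 85 × €3 = €255
  D2 to M: 65 × €3 = €195
  D3 to K: 5 × €15 = €75
  D3 to L: 65 × €5 = €325
Total cost = €925.
D1 ships 100 of its 100, leaving 0.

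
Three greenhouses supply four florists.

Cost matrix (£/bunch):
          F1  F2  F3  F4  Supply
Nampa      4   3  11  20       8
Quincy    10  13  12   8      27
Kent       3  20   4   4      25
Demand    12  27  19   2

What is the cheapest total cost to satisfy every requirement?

A cheapest plan:
  Nampa→F2: 8 × £3 = £24
  Quincy→F1: 6 × £10 = £60
  Quincy→F2: 19 × £13 = £247
  Quincy→F4: 2 × £8 = £16
  Kent→F1: 6 × £3 = £18
  Kent→F3: 19 × £4 = £76
Total = 24 + 60 + 247 + 16 + 18 + 76 = £441.

441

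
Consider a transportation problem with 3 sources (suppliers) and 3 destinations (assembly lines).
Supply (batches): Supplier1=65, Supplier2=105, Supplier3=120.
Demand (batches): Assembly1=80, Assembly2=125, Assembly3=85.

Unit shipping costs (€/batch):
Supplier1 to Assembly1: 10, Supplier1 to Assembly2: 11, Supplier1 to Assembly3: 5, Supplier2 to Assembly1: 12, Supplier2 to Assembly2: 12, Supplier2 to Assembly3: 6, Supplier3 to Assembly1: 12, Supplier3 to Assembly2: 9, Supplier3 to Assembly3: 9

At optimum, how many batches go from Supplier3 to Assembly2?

Solving gives:
  Supplier1->Assembly1: 65 batches
  Supplier2->Assembly1: 15 batches
  Supplier2->Assembly2: 5 batches
  Supplier2->Assembly3: 85 batches
  Supplier3->Assembly2: 120 batches
Total cost = €2480.
So Supplier3→Assembly2 carries 120 batches.

120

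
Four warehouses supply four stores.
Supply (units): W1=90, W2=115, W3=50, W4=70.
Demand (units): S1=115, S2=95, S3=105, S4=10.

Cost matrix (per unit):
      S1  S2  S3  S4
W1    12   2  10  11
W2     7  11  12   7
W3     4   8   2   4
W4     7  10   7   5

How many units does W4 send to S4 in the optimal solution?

10

Optimal shipments:
  W1–S2: 90 × 2 = 180
  W2–S1: 115 × 7 = 805
  W3–S3: 50 × 2 = 100
  W4–S2: 5 × 10 = 50
  W4–S3: 55 × 7 = 385
  W4–S4: 10 × 5 = 50
Total cost = 1570.
So W4→S4 carries 10 units.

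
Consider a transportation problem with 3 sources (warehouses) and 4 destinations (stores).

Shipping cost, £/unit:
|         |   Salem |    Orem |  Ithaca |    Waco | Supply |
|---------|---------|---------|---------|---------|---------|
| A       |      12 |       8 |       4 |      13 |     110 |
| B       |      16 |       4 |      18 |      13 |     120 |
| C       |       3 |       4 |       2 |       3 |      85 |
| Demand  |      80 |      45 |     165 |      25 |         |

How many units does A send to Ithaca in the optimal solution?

110

Optimal shipments:
  A→Ithaca: 110 × £4 = £440
  B→Salem: 50 × £16 = £800
  B→Orem: 45 × £4 = £180
  B→Waco: 25 × £13 = £325
  C→Salem: 30 × £3 = £90
  C→Ithaca: 55 × £2 = £110
Total cost = £1945.
So A→Ithaca carries 110 units.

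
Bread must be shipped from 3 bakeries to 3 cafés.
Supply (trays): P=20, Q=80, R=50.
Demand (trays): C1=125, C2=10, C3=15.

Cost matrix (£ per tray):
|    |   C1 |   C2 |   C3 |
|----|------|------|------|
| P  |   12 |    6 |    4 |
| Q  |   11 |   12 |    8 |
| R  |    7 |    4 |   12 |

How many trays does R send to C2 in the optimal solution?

5

Optimal shipments:
  P->C2: 5 trays
  P->C3: 15 trays
  Q->C1: 80 trays
  R->C1: 45 trays
  R->C2: 5 trays
Total cost = £1305.
So R→C2 carries 5 trays.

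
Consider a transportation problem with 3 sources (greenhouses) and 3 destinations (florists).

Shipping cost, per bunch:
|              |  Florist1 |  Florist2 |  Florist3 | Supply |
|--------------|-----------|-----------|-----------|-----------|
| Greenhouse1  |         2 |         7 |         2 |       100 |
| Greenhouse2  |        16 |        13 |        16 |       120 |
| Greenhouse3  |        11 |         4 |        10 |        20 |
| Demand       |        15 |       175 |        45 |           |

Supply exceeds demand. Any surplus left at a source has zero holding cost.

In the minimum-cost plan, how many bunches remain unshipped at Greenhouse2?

Minimum-cost shipments:
  Greenhouse1 to Florist1: 15 × 2 = 30
  Greenhouse1 to Florist2: 40 × 7 = 280
  Greenhouse1 to Florist3: 45 × 2 = 90
  Greenhouse2 to Florist2: 115 × 13 = 1495
  Greenhouse3 to Florist2: 20 × 4 = 80
Total cost = 1975.
Greenhouse2 ships 115 of its 120, leaving 5.

5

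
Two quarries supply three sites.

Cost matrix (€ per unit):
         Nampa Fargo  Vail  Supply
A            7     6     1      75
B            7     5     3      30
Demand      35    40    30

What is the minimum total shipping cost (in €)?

485

One minimum-cost allocation:
  A–Nampa: 35 truckloads
  A–Fargo: 10 truckloads
  A–Vail: 30 truckloads
  B–Fargo: 30 truckloads
Total cost = €485.
(Supply check: A ships 75; B ships 30.)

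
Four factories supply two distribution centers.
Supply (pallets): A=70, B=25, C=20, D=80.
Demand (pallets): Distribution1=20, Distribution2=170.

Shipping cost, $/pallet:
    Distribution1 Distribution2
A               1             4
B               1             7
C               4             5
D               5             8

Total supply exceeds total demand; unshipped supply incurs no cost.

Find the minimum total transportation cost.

One minimum-cost allocation:
  A→Distribution2: 70 × $4 = $280
  B→Distribution1: 20 × $1 = $20
  B→Distribution2: 5 × $7 = $35
  C→Distribution2: 20 × $5 = $100
  D→Distribution2: 75 × $8 = $600
Total = 280 + 20 + 35 + 100 + 600 = $1035.
(Supply check: A ships 70; B ships 25; C ships 20; D ships 75.)

1035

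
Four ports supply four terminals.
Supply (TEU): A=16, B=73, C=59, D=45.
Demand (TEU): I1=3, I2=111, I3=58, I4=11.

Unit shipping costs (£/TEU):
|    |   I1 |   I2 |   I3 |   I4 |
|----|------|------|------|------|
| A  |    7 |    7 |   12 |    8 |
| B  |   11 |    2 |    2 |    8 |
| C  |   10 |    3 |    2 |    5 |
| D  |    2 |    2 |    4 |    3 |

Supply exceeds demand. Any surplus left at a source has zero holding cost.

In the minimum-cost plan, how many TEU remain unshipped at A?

10

An optimal plan:
  A to I4: 6 TEU
  B to I2: 73 TEU
  C to I2: 1 TEU
  C to I3: 58 TEU
  D to I1: 3 TEU
  D to I2: 37 TEU
  D to I4: 5 TEU
Total cost = £408.
A ships 6 of its 16, leaving 10.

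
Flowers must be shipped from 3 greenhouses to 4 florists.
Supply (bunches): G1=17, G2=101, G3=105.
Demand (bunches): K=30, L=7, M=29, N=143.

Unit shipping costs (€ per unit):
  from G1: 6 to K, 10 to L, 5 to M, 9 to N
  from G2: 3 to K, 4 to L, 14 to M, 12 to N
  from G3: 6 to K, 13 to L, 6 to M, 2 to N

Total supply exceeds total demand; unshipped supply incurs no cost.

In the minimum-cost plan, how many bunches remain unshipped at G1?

Minimum-cost shipments:
  G1→M: 17 × €5 = €85
  G2→K: 30 × €3 = €90
  G2→L: 7 × €4 = €28
  G2→M: 12 × €14 = €168
  G2→N: 38 × €12 = €456
  G3→N: 105 × €2 = €210
Total cost = €1037.
G1 ships 17 of its 17, leaving 0.

0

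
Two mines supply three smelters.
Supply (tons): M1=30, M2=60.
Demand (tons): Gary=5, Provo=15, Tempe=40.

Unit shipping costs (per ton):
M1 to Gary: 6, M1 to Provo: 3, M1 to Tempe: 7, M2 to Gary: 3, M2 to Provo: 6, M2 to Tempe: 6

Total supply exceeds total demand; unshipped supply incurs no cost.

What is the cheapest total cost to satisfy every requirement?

An optimal shipping plan:
  M1->Provo: 15 tons
  M2->Gary: 5 tons
  M2->Tempe: 40 tons
Total cost = 300.
(Supply check: M1 ships 15; M2 ships 45.)

300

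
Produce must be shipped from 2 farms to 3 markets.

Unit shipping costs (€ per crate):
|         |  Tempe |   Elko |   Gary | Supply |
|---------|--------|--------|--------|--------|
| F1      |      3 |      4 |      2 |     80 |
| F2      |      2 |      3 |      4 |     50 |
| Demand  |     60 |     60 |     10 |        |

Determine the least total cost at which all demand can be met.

390

One minimum-cost allocation:
  F1->Tempe: 10 × €3 = €30
  F1->Elko: 60 × €4 = €240
  F1->Gary: 10 × €2 = €20
  F2->Tempe: 50 × €2 = €100
Total = 30 + 240 + 20 + 100 = €390.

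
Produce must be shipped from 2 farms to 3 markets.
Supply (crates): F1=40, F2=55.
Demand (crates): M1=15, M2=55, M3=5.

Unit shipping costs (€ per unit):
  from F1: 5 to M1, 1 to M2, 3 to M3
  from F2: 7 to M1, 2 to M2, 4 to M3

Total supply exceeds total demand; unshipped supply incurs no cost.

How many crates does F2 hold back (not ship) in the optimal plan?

Minimum-cost shipments:
  F1–M1: 15 × €5 = €75
  F1–M2: 20 × €1 = €20
  F1–M3: 5 × €3 = €15
  F2–M2: 35 × €2 = €70
Total cost = €180.
F2 ships 35 of its 55, leaving 20.

20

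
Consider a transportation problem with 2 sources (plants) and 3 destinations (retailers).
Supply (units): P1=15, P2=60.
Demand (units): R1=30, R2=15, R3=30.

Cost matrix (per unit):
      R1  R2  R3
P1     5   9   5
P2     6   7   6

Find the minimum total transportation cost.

A cheapest plan:
  P1->R1: 15 units
  P2->R1: 15 units
  P2->R2: 15 units
  P2->R3: 30 units
Total cost = 450.

450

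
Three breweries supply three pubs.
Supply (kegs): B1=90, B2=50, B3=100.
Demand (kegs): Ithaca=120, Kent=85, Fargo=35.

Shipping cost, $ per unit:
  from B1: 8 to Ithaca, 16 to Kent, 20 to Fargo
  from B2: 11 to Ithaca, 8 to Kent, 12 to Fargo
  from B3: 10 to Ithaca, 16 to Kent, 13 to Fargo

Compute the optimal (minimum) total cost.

One minimum-cost allocation:
  B1->Ithaca: 90 kegs
  B2->Kent: 50 kegs
  B3->Ithaca: 30 kegs
  B3->Kent: 35 kegs
  B3->Fargo: 35 kegs
Total cost = $2435.

2435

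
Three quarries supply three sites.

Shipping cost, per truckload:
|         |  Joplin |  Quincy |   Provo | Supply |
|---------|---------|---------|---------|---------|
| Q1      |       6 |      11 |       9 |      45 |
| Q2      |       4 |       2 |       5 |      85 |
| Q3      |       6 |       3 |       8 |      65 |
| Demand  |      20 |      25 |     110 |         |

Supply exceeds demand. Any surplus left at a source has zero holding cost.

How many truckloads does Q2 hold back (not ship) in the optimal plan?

0

An optimal plan:
  Q1 to Joplin: 5 × 6 = 30
  Q2 to Provo: 85 × 5 = 425
  Q3 to Joplin: 15 × 6 = 90
  Q3 to Quincy: 25 × 3 = 75
  Q3 to Provo: 25 × 8 = 200
Total cost = 820.
Q2 ships 85 of its 85, leaving 0.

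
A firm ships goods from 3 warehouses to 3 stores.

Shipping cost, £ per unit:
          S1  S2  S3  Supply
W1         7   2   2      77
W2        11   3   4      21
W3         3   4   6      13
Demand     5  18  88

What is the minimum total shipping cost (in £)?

One minimum-cost allocation:
  W1->S3: 77 units
  W2->S2: 10 units
  W2->S3: 11 units
  W3->S1: 5 units
  W3->S2: 8 units
Total cost = £275.

275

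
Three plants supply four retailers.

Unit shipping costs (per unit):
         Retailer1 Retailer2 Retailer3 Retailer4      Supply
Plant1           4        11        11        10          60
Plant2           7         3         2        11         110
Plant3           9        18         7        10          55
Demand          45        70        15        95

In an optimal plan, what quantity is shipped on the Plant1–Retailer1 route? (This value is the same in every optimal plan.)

45

Optimal shipments:
  Plant1→Retailer1: 45 × 4 = 180
  Plant1→Retailer4: 15 × 10 = 150
  Plant2→Retailer2: 70 × 3 = 210
  Plant2→Retailer3: 15 × 2 = 30
  Plant2→Retailer4: 25 × 11 = 275
  Plant3→Retailer4: 55 × 10 = 550
Total cost = 1395.
So Plant1→Retailer1 carries 45 units.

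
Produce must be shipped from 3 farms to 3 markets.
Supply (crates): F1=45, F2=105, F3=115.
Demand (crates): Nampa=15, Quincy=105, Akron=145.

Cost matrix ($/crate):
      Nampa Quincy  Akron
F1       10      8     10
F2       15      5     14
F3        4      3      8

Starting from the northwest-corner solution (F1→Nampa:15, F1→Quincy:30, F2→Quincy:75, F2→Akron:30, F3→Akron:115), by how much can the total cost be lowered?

Current plan cost = 15·10 + 30·8 + 75·5 + 30·14 + 115·8 = $2105.
Optimal plan:
  F1->Akron: 45 × $10 = $450
  F2->Quincy: 105 × $5 = $525
  F3->Nampa: 15 × $4 = $60
  F3->Akron: 100 × $8 = $800
Optimal cost = $1835.
Saving = 2105 − 1835 = $270.

270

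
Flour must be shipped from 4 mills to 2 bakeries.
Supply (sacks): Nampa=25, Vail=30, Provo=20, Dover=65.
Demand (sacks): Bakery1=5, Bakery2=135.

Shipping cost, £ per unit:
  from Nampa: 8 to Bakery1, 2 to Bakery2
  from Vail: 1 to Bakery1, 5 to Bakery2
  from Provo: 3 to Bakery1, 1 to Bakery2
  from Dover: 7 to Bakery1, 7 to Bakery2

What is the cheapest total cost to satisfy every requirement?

655

A cheapest plan:
  Nampa→Bakery2: 25 × £2 = £50
  Vail→Bakery1: 5 × £1 = £5
  Vail→Bakery2: 25 × £5 = £125
  Provo→Bakery2: 20 × £1 = £20
  Dover→Bakery2: 65 × £7 = £455
Total = 50 + 5 + 125 + 20 + 455 = £655.
(Supply check: Nampa ships 25; Vail ships 30; Provo ships 20; Dover ships 65.)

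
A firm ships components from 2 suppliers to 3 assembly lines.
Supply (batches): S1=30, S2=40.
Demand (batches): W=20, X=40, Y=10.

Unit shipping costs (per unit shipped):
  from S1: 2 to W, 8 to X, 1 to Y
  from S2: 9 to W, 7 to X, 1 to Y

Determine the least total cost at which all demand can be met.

An optimal shipping plan:
  S1->W: 20 × 2 = 40
  S1->Y: 10 × 1 = 10
  S2->X: 40 × 7 = 280
Total = 40 + 10 + 280 = 330.

330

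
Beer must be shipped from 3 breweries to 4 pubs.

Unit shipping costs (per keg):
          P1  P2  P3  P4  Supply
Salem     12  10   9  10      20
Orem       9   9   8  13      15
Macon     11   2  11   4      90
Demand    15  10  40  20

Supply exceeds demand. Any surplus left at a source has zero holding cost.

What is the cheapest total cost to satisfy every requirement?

620

A cheapest plan:
  Salem->P3: 20 × 9 = 180
  Orem->P3: 15 × 8 = 120
  Macon->P1: 15 × 11 = 165
  Macon->P2: 10 × 2 = 20
  Macon->P3: 5 × 11 = 55
  Macon->P4: 20 × 4 = 80
Total = 180 + 120 + 165 + 20 + 55 + 80 = 620.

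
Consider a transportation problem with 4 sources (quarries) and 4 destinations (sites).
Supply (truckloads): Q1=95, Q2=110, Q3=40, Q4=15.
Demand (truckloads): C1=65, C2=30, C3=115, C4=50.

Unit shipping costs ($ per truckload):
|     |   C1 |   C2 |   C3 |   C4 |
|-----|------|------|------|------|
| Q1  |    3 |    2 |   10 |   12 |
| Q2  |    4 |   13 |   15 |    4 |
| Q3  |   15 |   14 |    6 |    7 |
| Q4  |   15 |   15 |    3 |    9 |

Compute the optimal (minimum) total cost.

1400

A cheapest plan:
  Q1->C1: 5 truckloads
  Q1->C2: 30 truckloads
  Q1->C3: 60 truckloads
  Q2->C1: 60 truckloads
  Q2->C4: 50 truckloads
  Q3->C3: 40 truckloads
  Q4->C3: 15 truckloads
Total cost = $1400.
(Supply check: Q1 ships 95; Q2 ships 110; Q3 ships 40; Q4 ships 15.)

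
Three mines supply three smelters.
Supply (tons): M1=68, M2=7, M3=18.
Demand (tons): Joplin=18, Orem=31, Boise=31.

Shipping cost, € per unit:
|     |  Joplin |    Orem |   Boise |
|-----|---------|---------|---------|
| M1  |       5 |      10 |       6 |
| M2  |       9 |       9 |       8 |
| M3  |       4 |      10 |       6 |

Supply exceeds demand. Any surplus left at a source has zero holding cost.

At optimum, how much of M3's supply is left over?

Minimum-cost shipments:
  M1–Orem: 24 tons
  M1–Boise: 31 tons
  M2–Orem: 7 tons
  M3–Joplin: 18 tons
Total cost = €561.
M3 ships 18 of its 18, leaving 0.

0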